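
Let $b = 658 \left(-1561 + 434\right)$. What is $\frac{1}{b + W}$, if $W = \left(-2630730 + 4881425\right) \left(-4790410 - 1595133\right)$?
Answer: $- \frac{1}{14371910443951} \approx -6.958 \cdot 10^{-14}$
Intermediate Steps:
$W = -14371909702385$ ($W = 2250695 \left(-6385543\right) = -14371909702385$)
$b = -741566$ ($b = 658 \left(-1127\right) = -741566$)
$\frac{1}{b + W} = \frac{1}{-741566 - 14371909702385} = \frac{1}{-14371910443951} = - \frac{1}{14371910443951}$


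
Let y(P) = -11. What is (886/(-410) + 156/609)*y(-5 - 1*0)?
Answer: 871959/41615 ≈ 20.953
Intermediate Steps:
(886/(-410) + 156/609)*y(-5 - 1*0) = (886/(-410) + 156/609)*(-11) = (886*(-1/410) + 156*(1/609))*(-11) = (-443/205 + 52/203)*(-11) = -79269/41615*(-11) = 871959/41615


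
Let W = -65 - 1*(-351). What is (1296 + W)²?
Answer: 2502724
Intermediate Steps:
W = 286 (W = -65 + 351 = 286)
(1296 + W)² = (1296 + 286)² = 1582² = 2502724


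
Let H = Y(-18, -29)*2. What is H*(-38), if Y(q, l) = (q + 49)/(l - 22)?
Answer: 2356/51 ≈ 46.196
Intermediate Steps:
Y(q, l) = (49 + q)/(-22 + l)
H = -62/51 (H = ((49 - 18)/(-22 - 29))*2 = (31/(-51))*2 = -1/51*31*2 = -31/51*2 = -62/51 ≈ -1.2157)
H*(-38) = -62/51*(-38) = 2356/51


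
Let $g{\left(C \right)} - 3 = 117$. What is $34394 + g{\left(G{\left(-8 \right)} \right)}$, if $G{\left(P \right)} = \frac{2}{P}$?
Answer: $34514$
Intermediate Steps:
$g{\left(C \right)} = 120$ ($g{\left(C \right)} = 3 + 117 = 120$)
$34394 + g{\left(G{\left(-8 \right)} \right)} = 34394 + 120 = 34514$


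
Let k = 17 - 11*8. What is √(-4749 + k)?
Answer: 2*I*√1205 ≈ 69.426*I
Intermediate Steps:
k = -71 (k = 17 - 88 = -71)
√(-4749 + k) = √(-4749 - 71) = √(-4820) = 2*I*√1205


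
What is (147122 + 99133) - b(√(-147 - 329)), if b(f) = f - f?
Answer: 246255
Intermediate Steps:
b(f) = 0
(147122 + 99133) - b(√(-147 - 329)) = (147122 + 99133) - 1*0 = 246255 + 0 = 246255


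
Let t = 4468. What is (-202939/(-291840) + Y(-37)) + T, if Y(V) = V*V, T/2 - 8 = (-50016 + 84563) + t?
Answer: 1219825081/15360 ≈ 79416.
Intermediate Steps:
T = 78046 (T = 16 + 2*((-50016 + 84563) + 4468) = 16 + 2*(34547 + 4468) = 16 + 2*39015 = 16 + 78030 = 78046)
Y(V) = V²
(-202939/(-291840) + Y(-37)) + T = (-202939/(-291840) + (-37)²) + 78046 = (-202939*(-1/291840) + 1369) + 78046 = (10681/15360 + 1369) + 78046 = 21038521/15360 + 78046 = 1219825081/15360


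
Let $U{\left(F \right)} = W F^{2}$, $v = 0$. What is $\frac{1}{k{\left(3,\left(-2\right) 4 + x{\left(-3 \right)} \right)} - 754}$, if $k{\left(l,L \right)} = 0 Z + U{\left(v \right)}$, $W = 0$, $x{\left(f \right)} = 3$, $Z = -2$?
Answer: $- \frac{1}{754} \approx -0.0013263$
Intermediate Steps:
$U{\left(F \right)} = 0$ ($U{\left(F \right)} = 0 F^{2} = 0$)
$k{\left(l,L \right)} = 0$ ($k{\left(l,L \right)} = 0 \left(-2\right) + 0 = 0 + 0 = 0$)
$\frac{1}{k{\left(3,\left(-2\right) 4 + x{\left(-3 \right)} \right)} - 754} = \frac{1}{0 - 754} = \frac{1}{-754} = - \frac{1}{754}$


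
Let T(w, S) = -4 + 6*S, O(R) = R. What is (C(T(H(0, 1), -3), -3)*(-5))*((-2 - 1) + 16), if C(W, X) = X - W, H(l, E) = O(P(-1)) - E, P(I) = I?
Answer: -1235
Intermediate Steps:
H(l, E) = -1 - E
(C(T(H(0, 1), -3), -3)*(-5))*((-2 - 1) + 16) = ((-3 - (-4 + 6*(-3)))*(-5))*((-2 - 1) + 16) = ((-3 - (-4 - 18))*(-5))*(-3 + 16) = ((-3 - 1*(-22))*(-5))*13 = ((-3 + 22)*(-5))*13 = (19*(-5))*13 = -95*13 = -1235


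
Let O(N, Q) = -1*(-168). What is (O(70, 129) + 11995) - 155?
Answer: 12008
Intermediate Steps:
O(N, Q) = 168
(O(70, 129) + 11995) - 155 = (168 + 11995) - 155 = 12163 - 155 = 12008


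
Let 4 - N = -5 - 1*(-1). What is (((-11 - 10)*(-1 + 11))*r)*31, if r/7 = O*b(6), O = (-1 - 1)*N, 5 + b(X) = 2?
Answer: -2187360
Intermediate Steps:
b(X) = -3 (b(X) = -5 + 2 = -3)
N = 8 (N = 4 - (-5 - 1*(-1)) = 4 - (-5 + 1) = 4 - 1*(-4) = 4 + 4 = 8)
O = -16 (O = (-1 - 1)*8 = -2*8 = -16)
r = 336 (r = 7*(-16*(-3)) = 7*48 = 336)
(((-11 - 10)*(-1 + 11))*r)*31 = (((-11 - 10)*(-1 + 11))*336)*31 = (-21*10*336)*31 = -210*336*31 = -70560*31 = -2187360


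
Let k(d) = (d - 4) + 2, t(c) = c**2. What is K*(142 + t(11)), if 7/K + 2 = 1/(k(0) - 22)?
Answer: -6312/7 ≈ -901.71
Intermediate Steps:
k(d) = -2 + d (k(d) = (-4 + d) + 2 = -2 + d)
K = -24/7 (K = 7/(-2 + 1/((-2 + 0) - 22)) = 7/(-2 + 1/(-2 - 22)) = 7/(-2 + 1/(-24)) = 7/(-2 - 1/24) = 7/(-49/24) = 7*(-24/49) = -24/7 ≈ -3.4286)
K*(142 + t(11)) = -24*(142 + 11**2)/7 = -24*(142 + 121)/7 = -24/7*263 = -6312/7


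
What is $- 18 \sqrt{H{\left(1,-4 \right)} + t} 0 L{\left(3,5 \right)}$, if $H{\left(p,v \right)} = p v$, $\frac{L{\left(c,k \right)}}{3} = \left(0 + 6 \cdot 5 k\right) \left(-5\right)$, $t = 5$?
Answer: $0$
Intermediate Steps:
$L{\left(c,k \right)} = - 450 k$ ($L{\left(c,k \right)} = 3 \left(0 + 6 \cdot 5 k\right) \left(-5\right) = 3 \left(0 + 30 k\right) \left(-5\right) = 3 \cdot 30 k \left(-5\right) = 3 \left(- 150 k\right) = - 450 k$)
$- 18 \sqrt{H{\left(1,-4 \right)} + t} 0 L{\left(3,5 \right)} = - 18 \sqrt{1 \left(-4\right) + 5} \cdot 0 \left(\left(-450\right) 5\right) = - 18 \sqrt{-4 + 5} \cdot 0 \left(-2250\right) = - 18 \sqrt{1} \cdot 0 = \left(-18\right) 1 \cdot 0 = \left(-18\right) 0 = 0$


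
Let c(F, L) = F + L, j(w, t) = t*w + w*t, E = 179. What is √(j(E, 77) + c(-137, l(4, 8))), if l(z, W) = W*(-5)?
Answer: √27389 ≈ 165.50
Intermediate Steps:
l(z, W) = -5*W
j(w, t) = 2*t*w (j(w, t) = t*w + t*w = 2*t*w)
√(j(E, 77) + c(-137, l(4, 8))) = √(2*77*179 + (-137 - 5*8)) = √(27566 + (-137 - 40)) = √(27566 - 177) = √27389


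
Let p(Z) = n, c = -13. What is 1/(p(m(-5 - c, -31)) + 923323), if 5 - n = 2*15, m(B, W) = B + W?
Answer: 1/923298 ≈ 1.0831e-6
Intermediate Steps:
n = -25 (n = 5 - 2*15 = 5 - 1*30 = 5 - 30 = -25)
p(Z) = -25
1/(p(m(-5 - c, -31)) + 923323) = 1/(-25 + 923323) = 1/923298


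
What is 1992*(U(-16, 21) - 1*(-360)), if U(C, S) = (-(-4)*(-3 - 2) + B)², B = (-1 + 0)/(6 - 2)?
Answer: 3067929/2 ≈ 1.5340e+6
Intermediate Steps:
B = -¼ (B = -1/4 = -1*¼ = -¼ ≈ -0.25000)
U(C, S) = 6561/16 (U(C, S) = (-(-4)*(-3 - 2) - ¼)² = (-(-4)*(-5) - ¼)² = (-1*20 - ¼)² = (-20 - ¼)² = (-81/4)² = 6561/16)
1992*(U(-16, 21) - 1*(-360)) = 1992*(6561/16 - 1*(-360)) = 1992*(6561/16 + 360) = 1992*(12321/16) = 3067929/2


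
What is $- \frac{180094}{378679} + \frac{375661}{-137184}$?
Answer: $- \frac{166960947115}{51948699936} \approx -3.214$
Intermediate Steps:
$- \frac{180094}{378679} + \frac{375661}{-137184} = \left(-180094\right) \frac{1}{378679} + 375661 \left(- \frac{1}{137184}\right) = - \frac{180094}{378679} - \frac{375661}{137184} = - \frac{166960947115}{51948699936}$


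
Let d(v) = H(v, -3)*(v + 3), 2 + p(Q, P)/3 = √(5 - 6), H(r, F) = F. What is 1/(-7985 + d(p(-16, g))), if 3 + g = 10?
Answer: -7976/63616657 + 9*I/63616657 ≈ -0.00012538 + 1.4147e-7*I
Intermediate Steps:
g = 7 (g = -3 + 10 = 7)
p(Q, P) = -6 + 3*I (p(Q, P) = -6 + 3*√(5 - 6) = -6 + 3*√(-1) = -6 + 3*I)
d(v) = -9 - 3*v (d(v) = -3*(v + 3) = -3*(3 + v) = -9 - 3*v)
1/(-7985 + d(p(-16, g))) = 1/(-7985 + (-9 - 3*(-6 + 3*I))) = 1/(-7985 + (-9 + (18 - 9*I))) = 1/(-7985 + (9 - 9*I)) = 1/(-7976 - 9*I) = (-7976 + 9*I)/63616657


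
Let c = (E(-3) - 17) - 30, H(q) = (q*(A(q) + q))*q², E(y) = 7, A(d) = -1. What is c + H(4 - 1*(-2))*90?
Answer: 97160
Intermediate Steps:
H(q) = q³*(-1 + q) (H(q) = (q*(-1 + q))*q² = q³*(-1 + q))
c = -40 (c = (7 - 17) - 30 = -10 - 30 = -40)
c + H(4 - 1*(-2))*90 = -40 + ((4 - 1*(-2))³*(-1 + (4 - 1*(-2))))*90 = -40 + ((4 + 2)³*(-1 + (4 + 2)))*90 = -40 + (6³*(-1 + 6))*90 = -40 + (216*5)*90 = -40 + 1080*90 = -40 + 97200 = 97160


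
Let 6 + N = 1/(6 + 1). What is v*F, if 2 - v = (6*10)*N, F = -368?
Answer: -910432/7 ≈ -1.3006e+5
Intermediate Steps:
N = -41/7 (N = -6 + 1/(6 + 1) = -6 + 1/7 = -6 + ⅐ = -41/7 ≈ -5.8571)
v = 2474/7 (v = 2 - 6*10*(-41)/7 = 2 - 60*(-41)/7 = 2 - 1*(-2460/7) = 2 + 2460/7 = 2474/7 ≈ 353.43)
v*F = (2474/7)*(-368) = -910432/7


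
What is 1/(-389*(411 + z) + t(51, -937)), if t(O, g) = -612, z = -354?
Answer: -1/22785 ≈ -4.3889e-5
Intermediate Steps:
1/(-389*(411 + z) + t(51, -937)) = 1/(-389*(411 - 354) - 612) = 1/(-389*57 - 612) = 1/(-22173 - 612) = 1/(-22785) = -1/22785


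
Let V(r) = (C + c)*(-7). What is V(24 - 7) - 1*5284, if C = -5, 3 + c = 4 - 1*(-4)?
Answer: -5284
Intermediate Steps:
c = 5 (c = -3 + (4 - 1*(-4)) = -3 + (4 + 4) = -3 + 8 = 5)
V(r) = 0 (V(r) = (-5 + 5)*(-7) = 0*(-7) = 0)
V(24 - 7) - 1*5284 = 0 - 1*5284 = 0 - 5284 = -5284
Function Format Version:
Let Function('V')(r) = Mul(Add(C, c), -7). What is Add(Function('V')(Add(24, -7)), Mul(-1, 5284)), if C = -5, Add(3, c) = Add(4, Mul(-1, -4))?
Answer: -5284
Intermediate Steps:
c = 5 (c = Add(-3, Add(4, Mul(-1, -4))) = Add(-3, Add(4, 4)) = Add(-3, 8) = 5)
Function('V')(r) = 0 (Function('V')(r) = Mul(Add(-5, 5), -7) = Mul(0, -7) = 0)
Add(Function('V')(Add(24, -7)), Mul(-1, 5284)) = Add(0, Mul(-1, 5284)) = Add(0, -5284) = -5284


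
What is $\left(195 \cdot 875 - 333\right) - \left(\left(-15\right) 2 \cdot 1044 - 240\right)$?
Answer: $201852$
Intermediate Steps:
$\left(195 \cdot 875 - 333\right) - \left(\left(-15\right) 2 \cdot 1044 - 240\right) = \left(170625 - 333\right) - \left(\left(-30\right) 1044 - 240\right) = 170292 - \left(-31320 - 240\right) = 170292 - -31560 = 170292 + 31560 = 201852$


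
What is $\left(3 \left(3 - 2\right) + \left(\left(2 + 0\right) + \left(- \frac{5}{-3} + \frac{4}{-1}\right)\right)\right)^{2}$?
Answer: $\frac{64}{9} \approx 7.1111$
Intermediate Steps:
$\left(3 \left(3 - 2\right) + \left(\left(2 + 0\right) + \left(- \frac{5}{-3} + \frac{4}{-1}\right)\right)\right)^{2} = \left(3 \cdot 1 + \left(2 + \left(\left(-5\right) \left(- \frac{1}{3}\right) + 4 \left(-1\right)\right)\right)\right)^{2} = \left(3 + \left(2 + \left(\frac{5}{3} - 4\right)\right)\right)^{2} = \left(3 + \left(2 - \frac{7}{3}\right)\right)^{2} = \left(3 - \frac{1}{3}\right)^{2} = \left(\frac{8}{3}\right)^{2} = \frac{64}{9}$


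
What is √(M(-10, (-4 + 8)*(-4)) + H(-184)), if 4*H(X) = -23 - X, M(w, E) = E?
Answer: √97/2 ≈ 4.9244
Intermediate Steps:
H(X) = -23/4 - X/4 (H(X) = (-23 - X)/4 = -23/4 - X/4)
√(M(-10, (-4 + 8)*(-4)) + H(-184)) = √((-4 + 8)*(-4) + (-23/4 - ¼*(-184))) = √(4*(-4) + (-23/4 + 46)) = √(-16 + 161/4) = √(97/4) = √97/2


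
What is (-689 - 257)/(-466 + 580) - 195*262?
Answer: -2912603/57 ≈ -51098.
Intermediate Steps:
(-689 - 257)/(-466 + 580) - 195*262 = -946/114 - 51090 = -946*1/114 - 51090 = -473/57 - 51090 = -2912603/57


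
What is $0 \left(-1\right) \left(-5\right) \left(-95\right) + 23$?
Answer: $23$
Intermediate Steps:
$0 \left(-1\right) \left(-5\right) \left(-95\right) + 23 = 0 \left(-5\right) \left(-95\right) + 23 = 0 \left(-95\right) + 23 = 0 + 23 = 23$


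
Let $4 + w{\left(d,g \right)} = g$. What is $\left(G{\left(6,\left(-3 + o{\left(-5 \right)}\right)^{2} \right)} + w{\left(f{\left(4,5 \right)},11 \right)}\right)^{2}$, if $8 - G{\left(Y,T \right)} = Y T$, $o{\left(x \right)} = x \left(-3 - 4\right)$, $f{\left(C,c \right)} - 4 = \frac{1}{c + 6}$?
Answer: $37564641$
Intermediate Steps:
$f{\left(C,c \right)} = 4 + \frac{1}{6 + c}$ ($f{\left(C,c \right)} = 4 + \frac{1}{c + 6} = 4 + \frac{1}{6 + c}$)
$w{\left(d,g \right)} = -4 + g$
$o{\left(x \right)} = - 7 x$ ($o{\left(x \right)} = x \left(-7\right) = - 7 x$)
$G{\left(Y,T \right)} = 8 - T Y$ ($G{\left(Y,T \right)} = 8 - Y T = 8 - T Y$)
$\left(G{\left(6,\left(-3 + o{\left(-5 \right)}\right)^{2} \right)} + w{\left(f{\left(4,5 \right)},11 \right)}\right)^{2} = \left(\left(8 - \left(-3 - -35\right)^{2} \cdot 6\right) + \left(-4 + 11\right)\right)^{2} = \left(\left(8 - \left(-3 + 35\right)^{2} \cdot 6\right) + 7\right)^{2} = \left(\left(8 - 32^{2} \cdot 6\right) + 7\right)^{2} = \left(\left(8 - 1024 \cdot 6\right) + 7\right)^{2} = \left(\left(8 - 6144\right) + 7\right)^{2} = \left(-6136 + 7\right)^{2} = \left(-6129\right)^{2} = 37564641$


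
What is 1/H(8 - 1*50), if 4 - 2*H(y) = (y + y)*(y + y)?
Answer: -1/3526 ≈ -0.00028361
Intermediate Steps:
H(y) = 2 - 2*y² (H(y) = 2 - (y + y)*(y + y)/2 = 2 - 2*y*2*y/2 = 2 - 2*y²)
1/H(8 - 1*50) = 1/(2 - 2*(8 - 1*50)²) = 1/(2 - 2*(8 - 50)²) = 1/(2 - 2*(-42)²) = 1/(2 - 2*1764) = 1/(2 - 3528) = 1/(-3526) = -1/3526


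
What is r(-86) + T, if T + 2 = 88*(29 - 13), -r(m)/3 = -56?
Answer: 1574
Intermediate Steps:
r(m) = 168 (r(m) = -3*(-56) = 168)
T = 1406 (T = -2 + 88*(29 - 13) = -2 + 88*16 = -2 + 1408 = 1406)
r(-86) + T = 168 + 1406 = 1574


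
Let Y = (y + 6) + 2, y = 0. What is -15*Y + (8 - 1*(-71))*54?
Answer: 4146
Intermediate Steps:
Y = 8 (Y = (0 + 6) + 2 = 6 + 2 = 8)
-15*Y + (8 - 1*(-71))*54 = -15*8 + (8 - 1*(-71))*54 = -120 + (8 + 71)*54 = -120 + 79*54 = -120 + 4266 = 4146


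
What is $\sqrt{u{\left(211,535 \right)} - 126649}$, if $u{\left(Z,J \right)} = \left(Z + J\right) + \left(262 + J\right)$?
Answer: $i \sqrt{125106} \approx 353.7 i$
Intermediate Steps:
$u{\left(Z,J \right)} = 262 + Z + 2 J$ ($u{\left(Z,J \right)} = \left(J + Z\right) + \left(262 + J\right) = 262 + Z + 2 J$)
$\sqrt{u{\left(211,535 \right)} - 126649} = \sqrt{\left(262 + 211 + 2 \cdot 535\right) - 126649} = \sqrt{\left(262 + 211 + 1070\right) - 126649} = \sqrt{1543 - 126649} = \sqrt{-125106} = i \sqrt{125106}$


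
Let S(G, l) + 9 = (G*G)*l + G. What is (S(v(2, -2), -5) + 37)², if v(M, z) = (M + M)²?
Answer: 1527696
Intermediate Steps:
v(M, z) = 4*M² (v(M, z) = (2*M)² = 4*M²)
S(G, l) = -9 + G + l*G² (S(G, l) = -9 + ((G*G)*l + G) = -9 + (G²*l + G) = -9 + (l*G² + G) = -9 + (G + l*G²) = -9 + G + l*G²)
(S(v(2, -2), -5) + 37)² = ((-9 + 4*2² - 5*(4*2²)²) + 37)² = ((-9 + 4*4 - 5*(4*4)²) + 37)² = ((-9 + 16 - 5*16²) + 37)² = ((-9 + 16 - 5*256) + 37)² = ((-9 + 16 - 1280) + 37)² = (-1273 + 37)² = (-1236)² = 1527696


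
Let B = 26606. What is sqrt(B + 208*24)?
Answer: sqrt(31598) ≈ 177.76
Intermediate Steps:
sqrt(B + 208*24) = sqrt(26606 + 208*24) = sqrt(26606 + 4992) = sqrt(31598)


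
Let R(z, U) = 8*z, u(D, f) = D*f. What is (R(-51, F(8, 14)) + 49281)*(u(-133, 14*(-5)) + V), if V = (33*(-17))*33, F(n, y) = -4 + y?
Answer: -449778219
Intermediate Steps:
V = -18513 (V = -561*33 = -18513)
(R(-51, F(8, 14)) + 49281)*(u(-133, 14*(-5)) + V) = (8*(-51) + 49281)*(-1862*(-5) - 18513) = (-408 + 49281)*(-133*(-70) - 18513) = 48873*(9310 - 18513) = 48873*(-9203) = -449778219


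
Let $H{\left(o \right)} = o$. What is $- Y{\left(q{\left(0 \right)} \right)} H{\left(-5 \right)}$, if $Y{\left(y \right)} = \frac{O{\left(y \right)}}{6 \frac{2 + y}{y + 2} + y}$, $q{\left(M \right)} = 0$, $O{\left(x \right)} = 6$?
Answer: $5$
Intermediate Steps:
$Y{\left(y \right)} = \frac{6}{6 + y}$ ($Y{\left(y \right)} = \frac{6}{6 \frac{2 + y}{y + 2} + y} = \frac{6}{6 \frac{2 + y}{2 + y} + y} = \frac{6}{6 \cdot 1 + y} = \frac{6}{6 + y}$)
$- Y{\left(q{\left(0 \right)} \right)} H{\left(-5 \right)} = - \frac{6}{6 + 0} \left(-5\right) = - \frac{6}{6} \left(-5\right) = \left(-1\right) 1 \left(-5\right) = \left(-1\right) \left(-5\right) = 5$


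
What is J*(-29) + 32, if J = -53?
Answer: 1569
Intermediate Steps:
J*(-29) + 32 = -53*(-29) + 32 = 1537 + 32 = 1569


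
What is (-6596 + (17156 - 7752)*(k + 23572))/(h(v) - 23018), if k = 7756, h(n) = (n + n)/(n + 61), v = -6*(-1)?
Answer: -9869164186/771097 ≈ -12799.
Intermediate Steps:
v = 6
h(n) = 2*n/(61 + n) (h(n) = (2*n)/(61 + n) = 2*n/(61 + n))
(-6596 + (17156 - 7752)*(k + 23572))/(h(v) - 23018) = (-6596 + (17156 - 7752)*(7756 + 23572))/(2*6/(61 + 6) - 23018) = (-6596 + 9404*31328)/(2*6/67 - 23018) = (-6596 + 294608512)/(2*6*(1/67) - 23018) = 294601916/(12/67 - 23018) = 294601916/(-1542194/67) = 294601916*(-67/1542194) = -9869164186/771097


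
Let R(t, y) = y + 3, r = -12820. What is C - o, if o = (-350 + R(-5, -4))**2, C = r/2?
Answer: -129611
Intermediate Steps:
R(t, y) = 3 + y
C = -6410 (C = -12820/2 = -12820*1/2 = -6410)
o = 123201 (o = (-350 + (3 - 4))**2 = (-350 - 1)**2 = (-351)**2 = 123201)
C - o = -6410 - 1*123201 = -6410 - 123201 = -129611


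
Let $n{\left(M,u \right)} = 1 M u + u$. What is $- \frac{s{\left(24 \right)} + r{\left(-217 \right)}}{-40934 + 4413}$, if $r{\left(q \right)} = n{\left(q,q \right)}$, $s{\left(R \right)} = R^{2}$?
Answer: $\frac{47448}{36521} \approx 1.2992$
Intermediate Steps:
$n{\left(M,u \right)} = u + M u$ ($n{\left(M,u \right)} = M u + u = u + M u$)
$r{\left(q \right)} = q \left(1 + q\right)$
$- \frac{s{\left(24 \right)} + r{\left(-217 \right)}}{-40934 + 4413} = - \frac{24^{2} - 217 \left(1 - 217\right)}{-40934 + 4413} = - \frac{576 - -46872}{-36521} = - \frac{\left(576 + 46872\right) \left(-1\right)}{36521} = - \frac{47448 \left(-1\right)}{36521} = \left(-1\right) \left(- \frac{47448}{36521}\right) = \frac{47448}{36521}$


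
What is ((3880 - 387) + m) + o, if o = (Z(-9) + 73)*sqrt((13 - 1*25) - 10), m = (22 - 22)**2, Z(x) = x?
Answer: 3493 + 64*I*sqrt(22) ≈ 3493.0 + 300.19*I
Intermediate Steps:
m = 0 (m = 0**2 = 0)
o = 64*I*sqrt(22) (o = (-9 + 73)*sqrt((13 - 1*25) - 10) = 64*sqrt((13 - 25) - 10) = 64*sqrt(-12 - 10) = 64*sqrt(-22) = 64*(I*sqrt(22)) = 64*I*sqrt(22) ≈ 300.19*I)
((3880 - 387) + m) + o = ((3880 - 387) + 0) + 64*I*sqrt(22) = (3493 + 0) + 64*I*sqrt(22) = 3493 + 64*I*sqrt(22)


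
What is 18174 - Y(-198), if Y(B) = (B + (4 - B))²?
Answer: 18158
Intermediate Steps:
Y(B) = 16 (Y(B) = 4² = 16)
18174 - Y(-198) = 18174 - 1*16 = 18174 - 16 = 18158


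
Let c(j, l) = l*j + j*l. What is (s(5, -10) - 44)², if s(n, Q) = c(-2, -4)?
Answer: 784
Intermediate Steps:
c(j, l) = 2*j*l (c(j, l) = j*l + j*l = 2*j*l)
s(n, Q) = 16 (s(n, Q) = 2*(-2)*(-4) = 16)
(s(5, -10) - 44)² = (16 - 44)² = (-28)² = 784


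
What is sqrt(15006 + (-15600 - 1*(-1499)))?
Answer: sqrt(905) ≈ 30.083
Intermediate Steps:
sqrt(15006 + (-15600 - 1*(-1499))) = sqrt(15006 + (-15600 + 1499)) = sqrt(15006 - 14101) = sqrt(905)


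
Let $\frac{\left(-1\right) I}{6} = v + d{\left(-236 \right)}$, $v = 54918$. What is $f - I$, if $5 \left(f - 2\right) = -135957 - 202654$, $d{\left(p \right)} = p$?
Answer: $\frac{1301859}{5} \approx 2.6037 \cdot 10^{5}$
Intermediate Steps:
$f = - \frac{338601}{5}$ ($f = 2 + \frac{-135957 - 202654}{5} = 2 + \frac{1}{5} \left(-338611\right) = 2 - \frac{338611}{5} = - \frac{338601}{5} \approx -67720.0$)
$I = -328092$ ($I = - 6 \left(54918 - 236\right) = \left(-6\right) 54682 = -328092$)
$f - I = - \frac{338601}{5} - -328092 = - \frac{338601}{5} + 328092 = \frac{1301859}{5}$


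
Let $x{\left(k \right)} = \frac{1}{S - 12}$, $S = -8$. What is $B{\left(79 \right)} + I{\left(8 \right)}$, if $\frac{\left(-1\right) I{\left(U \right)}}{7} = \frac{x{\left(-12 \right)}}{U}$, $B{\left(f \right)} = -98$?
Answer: $- \frac{15673}{160} \approx -97.956$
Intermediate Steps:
$x{\left(k \right)} = - \frac{1}{20}$ ($x{\left(k \right)} = \frac{1}{-8 - 12} = \frac{1}{-20} = - \frac{1}{20}$)
$I{\left(U \right)} = \frac{7}{20 U}$ ($I{\left(U \right)} = - 7 \left(- \frac{1}{20 U}\right) = \frac{7}{20 U}$)
$B{\left(79 \right)} + I{\left(8 \right)} = -98 + \frac{7}{20 \cdot 8} = -98 + \frac{7}{20} \cdot \frac{1}{8} = -98 + \frac{7}{160} = - \frac{15673}{160}$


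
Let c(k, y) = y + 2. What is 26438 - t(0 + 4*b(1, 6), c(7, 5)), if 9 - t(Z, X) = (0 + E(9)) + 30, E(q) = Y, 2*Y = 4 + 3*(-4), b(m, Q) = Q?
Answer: 26455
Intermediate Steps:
Y = -4 (Y = (4 + 3*(-4))/2 = (4 - 12)/2 = (½)*(-8) = -4)
E(q) = -4
c(k, y) = 2 + y
t(Z, X) = -17 (t(Z, X) = 9 - ((0 - 4) + 30) = 9 - (-4 + 30) = 9 - 1*26 = 9 - 26 = -17)
26438 - t(0 + 4*b(1, 6), c(7, 5)) = 26438 - 1*(-17) = 26438 + 17 = 26455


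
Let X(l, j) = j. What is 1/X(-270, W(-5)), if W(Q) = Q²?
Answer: 1/25 ≈ 0.040000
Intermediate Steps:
1/X(-270, W(-5)) = 1/((-5)²) = 1/25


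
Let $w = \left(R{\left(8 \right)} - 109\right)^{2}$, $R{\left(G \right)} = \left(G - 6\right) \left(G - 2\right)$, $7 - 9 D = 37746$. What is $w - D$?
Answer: $\frac{122420}{9} \approx 13602.0$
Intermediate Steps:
$D = - \frac{37739}{9}$ ($D = \frac{7}{9} - 4194 = - \frac{37739}{9} \approx -4193.2$)
$R{\left(G \right)} = \left(-6 + G\right) \left(-2 + G\right)$
$w = 9409$ ($w = \left(\left(12 + 8^{2} - 64\right) - 109\right)^{2} = \left(\left(12 + 64 - 64\right) - 109\right)^{2} = \left(12 - 109\right)^{2} = \left(-97\right)^{2} = 9409$)
$w - D = 9409 - - \frac{37739}{9} = 9409 + \frac{37739}{9} = \frac{122420}{9}$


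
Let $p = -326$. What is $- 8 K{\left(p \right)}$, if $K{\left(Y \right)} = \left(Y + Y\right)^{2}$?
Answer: $-3400832$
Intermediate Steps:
$K{\left(Y \right)} = 4 Y^{2}$ ($K{\left(Y \right)} = \left(2 Y\right)^{2} = 4 Y^{2}$)
$- 8 K{\left(p \right)} = - 8 \cdot 4 \left(-326\right)^{2} = - 8 \cdot 4 \cdot 106276 = \left(-8\right) 425104 = -3400832$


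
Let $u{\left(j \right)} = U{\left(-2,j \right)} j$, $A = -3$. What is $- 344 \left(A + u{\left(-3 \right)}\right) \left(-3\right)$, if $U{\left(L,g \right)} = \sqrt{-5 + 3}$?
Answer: $-3096 - 3096 i \sqrt{2} \approx -3096.0 - 4378.4 i$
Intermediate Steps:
$U{\left(L,g \right)} = i \sqrt{2}$ ($U{\left(L,g \right)} = \sqrt{-2} = i \sqrt{2}$)
$u{\left(j \right)} = i j \sqrt{2}$ ($u{\left(j \right)} = i \sqrt{2} j = i j \sqrt{2}$)
$- 344 \left(A + u{\left(-3 \right)}\right) \left(-3\right) = - 344 \left(-3 + i \left(-3\right) \sqrt{2}\right) \left(-3\right) = - 344 \left(-3 - 3 i \sqrt{2}\right) \left(-3\right) = - 344 \left(9 + 9 i \sqrt{2}\right) = -3096 - 3096 i \sqrt{2}$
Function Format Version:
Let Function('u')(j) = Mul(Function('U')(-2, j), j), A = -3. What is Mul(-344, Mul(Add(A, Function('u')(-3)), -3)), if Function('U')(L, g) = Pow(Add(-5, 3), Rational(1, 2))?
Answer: Add(-3096, Mul(-3096, I, Pow(2, Rational(1, 2)))) ≈ Add(-3096.0, Mul(-4378.4, I))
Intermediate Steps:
Function('U')(L, g) = Mul(I, Pow(2, Rational(1, 2))) (Function('U')(L, g) = Pow(-2, Rational(1, 2)) = Mul(I, Pow(2, Rational(1, 2))))
Function('u')(j) = Mul(I, j, Pow(2, Rational(1, 2))) (Function('u')(j) = Mul(Mul(I, Pow(2, Rational(1, 2))), j) = Mul(I, j, Pow(2, Rational(1, 2))))
Mul(-344, Mul(Add(A, Function('u')(-3)), -3)) = Mul(-344, Mul(Add(-3, Mul(I, -3, Pow(2, Rational(1, 2)))), -3)) = Mul(-344, Mul(Add(-3, Mul(-3, I, Pow(2, Rational(1, 2)))), -3)) = Mul(-344, Add(9, Mul(9, I, Pow(2, Rational(1, 2))))) = Add(-3096, Mul(-3096, I, Pow(2, Rational(1, 2))))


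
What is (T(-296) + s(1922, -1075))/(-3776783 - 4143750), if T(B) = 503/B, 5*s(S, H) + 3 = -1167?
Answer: 69767/2344477768 ≈ 2.9758e-5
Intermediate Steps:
s(S, H) = -234 (s(S, H) = -⅗ + (⅕)*(-1167) = -⅗ - 1167/5 = -234)
(T(-296) + s(1922, -1075))/(-3776783 - 4143750) = (503/(-296) - 234)/(-3776783 - 4143750) = (503*(-1/296) - 234)/(-7920533) = (-503/296 - 234)*(-1/7920533) = -69767/296*(-1/7920533) = 69767/2344477768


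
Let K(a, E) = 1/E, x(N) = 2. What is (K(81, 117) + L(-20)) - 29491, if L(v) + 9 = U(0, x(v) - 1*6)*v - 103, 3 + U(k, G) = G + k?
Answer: -3447170/117 ≈ -29463.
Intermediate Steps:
U(k, G) = -3 + G + k (U(k, G) = -3 + (G + k) = -3 + G + k)
L(v) = -112 - 7*v (L(v) = -9 + ((-3 + (2 - 1*6) + 0)*v - 103) = -9 + ((-3 + (2 - 6) + 0)*v - 103) = -9 + ((-3 - 4 + 0)*v - 103) = -9 + (-7*v - 103) = -9 + (-103 - 7*v) = -112 - 7*v)
(K(81, 117) + L(-20)) - 29491 = (1/117 + (-112 - 7*(-20))) - 29491 = (1/117 + (-112 + 140)) - 29491 = (1/117 + 28) - 29491 = 3277/117 - 29491 = -3447170/117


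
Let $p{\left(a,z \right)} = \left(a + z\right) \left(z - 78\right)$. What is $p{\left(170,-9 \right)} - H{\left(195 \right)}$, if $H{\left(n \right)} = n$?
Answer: $-14202$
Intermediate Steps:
$p{\left(a,z \right)} = \left(-78 + z\right) \left(a + z\right)$ ($p{\left(a,z \right)} = \left(a + z\right) \left(-78 + z\right) = \left(-78 + z\right) \left(a + z\right)$)
$p{\left(170,-9 \right)} - H{\left(195 \right)} = \left(\left(-9\right)^{2} - 13260 - -702 + 170 \left(-9\right)\right) - 195 = \left(81 - 13260 + 702 - 1530\right) - 195 = -14007 - 195 = -14202$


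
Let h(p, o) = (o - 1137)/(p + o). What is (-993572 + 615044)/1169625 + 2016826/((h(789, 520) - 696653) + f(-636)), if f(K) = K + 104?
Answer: -572215023507691/177903039003625 ≈ -3.2164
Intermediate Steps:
f(K) = 104 + K
h(p, o) = (-1137 + o)/(o + p)
(-993572 + 615044)/1169625 + 2016826/((h(789, 520) - 696653) + f(-636)) = (-993572 + 615044)/1169625 + 2016826/(((-1137 + 520)/(520 + 789) - 696653) + (104 - 636)) = -378528*1/1169625 + 2016826/((-617/1309 - 696653) - 532) = -126176/389875 + 2016826/(((1/1309)*(-617) - 696653) - 532) = -126176/389875 + 2016826/((-617/1309 - 696653) - 532) = -126176/389875 + 2016826/(-911919394/1309 - 532) = -126176/389875 + 2016826/(-912615782/1309) = -126176/389875 + 2016826*(-1309/912615782) = -126176/389875 - 1320012617/456307891 = -572215023507691/177903039003625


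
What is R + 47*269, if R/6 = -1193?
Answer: 5485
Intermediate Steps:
R = -7158 (R = 6*(-1193) = -7158)
R + 47*269 = -7158 + 47*269 = -7158 + 12643 = 5485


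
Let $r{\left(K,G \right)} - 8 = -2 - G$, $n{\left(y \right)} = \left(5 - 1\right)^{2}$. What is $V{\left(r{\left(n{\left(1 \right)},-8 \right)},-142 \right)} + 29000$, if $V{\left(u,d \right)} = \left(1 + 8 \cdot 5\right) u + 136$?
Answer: $29710$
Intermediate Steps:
$n{\left(y \right)} = 16$ ($n{\left(y \right)} = 4^{2} = 16$)
$r{\left(K,G \right)} = 6 - G$ ($r{\left(K,G \right)} = 8 - \left(2 + G\right) = 6 - G$)
$V{\left(u,d \right)} = 136 + 41 u$ ($V{\left(u,d \right)} = \left(1 + 40\right) u + 136 = 41 u + 136 = 136 + 41 u$)
$V{\left(r{\left(n{\left(1 \right)},-8 \right)},-142 \right)} + 29000 = \left(136 + 41 \left(6 - -8\right)\right) + 29000 = \left(136 + 41 \left(6 + 8\right)\right) + 29000 = \left(136 + 41 \cdot 14\right) + 29000 = \left(136 + 574\right) + 29000 = 710 + 29000 = 29710$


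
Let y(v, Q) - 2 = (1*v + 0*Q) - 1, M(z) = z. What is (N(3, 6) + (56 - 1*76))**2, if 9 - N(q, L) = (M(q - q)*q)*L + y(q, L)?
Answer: 225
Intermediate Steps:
y(v, Q) = 1 + v (y(v, Q) = 2 + ((1*v + 0*Q) - 1) = 2 + ((v + 0) - 1) = 2 + (v - 1) = 2 + (-1 + v) = 1 + v)
N(q, L) = 8 - q (N(q, L) = 9 - (((q - q)*q)*L + (1 + q)) = 9 - ((0*q)*L + (1 + q)) = 9 - (0*L + (1 + q)) = 9 - (0 + (1 + q)) = 9 - (1 + q) = 9 + (-1 - q) = 8 - q)
(N(3, 6) + (56 - 1*76))**2 = ((8 - 1*3) + (56 - 1*76))**2 = ((8 - 3) + (56 - 76))**2 = (5 - 20)**2 = (-15)**2 = 225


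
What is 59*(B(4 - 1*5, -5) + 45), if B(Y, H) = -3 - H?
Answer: 2773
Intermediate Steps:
59*(B(4 - 1*5, -5) + 45) = 59*((-3 - 1*(-5)) + 45) = 59*((-3 + 5) + 45) = 59*(2 + 45) = 59*47 = 2773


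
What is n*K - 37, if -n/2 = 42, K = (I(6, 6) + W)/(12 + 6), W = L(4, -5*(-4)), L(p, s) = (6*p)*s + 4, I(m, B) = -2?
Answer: -6859/3 ≈ -2286.3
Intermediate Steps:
L(p, s) = 4 + 6*p*s (L(p, s) = 6*p*s + 4 = 4 + 6*p*s)
W = 484 (W = 4 + 6*4*(-5*(-4)) = 4 + 6*4*20 = 4 + 480 = 484)
K = 241/9 (K = (-2 + 484)/(12 + 6) = 482/18 = 482*(1/18) = 241/9 ≈ 26.778)
n = -84 (n = -2*42 = -84)
n*K - 37 = -84*241/9 - 37 = -6748/3 - 37 = -6859/3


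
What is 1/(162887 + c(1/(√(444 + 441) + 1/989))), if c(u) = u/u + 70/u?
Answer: 79662121339/12973888448179352 - 34234235*√885/12973888448179352 ≈ 6.0617e-6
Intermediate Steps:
c(u) = 1 + 70/u
1/(162887 + c(1/(√(444 + 441) + 1/989))) = 1/(162887 + (70 + 1/(√(444 + 441) + 1/989))/(1/(√(444 + 441) + 1/989))) = 1/(162887 + (70 + 1/(√885 + 1/989))/(1/(√885 + 1/989))) = 1/(162887 + (70 + 1/(1/989 + √885))/(1/(1/989 + √885))) = 1/(162887 + (1/989 + √885)*(70 + 1/(1/989 + √885))) = 1/(162887 + (70 + 1/(1/989 + √885))*(1/989 + √885))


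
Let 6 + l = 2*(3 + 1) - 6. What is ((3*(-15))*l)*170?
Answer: 30600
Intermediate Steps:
l = -4 (l = -6 + (2*(3 + 1) - 6) = -6 + (2*4 - 6) = -6 + (8 - 6) = -6 + 2 = -4)
((3*(-15))*l)*170 = ((3*(-15))*(-4))*170 = -45*(-4)*170 = 180*170 = 30600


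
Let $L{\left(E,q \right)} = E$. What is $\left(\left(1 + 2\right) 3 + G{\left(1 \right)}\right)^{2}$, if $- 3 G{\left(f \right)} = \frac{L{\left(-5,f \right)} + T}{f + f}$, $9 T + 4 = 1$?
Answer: $\frac{7921}{81} \approx 97.79$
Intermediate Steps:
$T = - \frac{1}{3}$ ($T = - \frac{4}{9} + \frac{1}{9} \cdot 1 = - \frac{4}{9} + \frac{1}{9} = - \frac{1}{3} \approx -0.33333$)
$G{\left(f \right)} = \frac{8}{9 f}$ ($G{\left(f \right)} = - \frac{\left(-5 - \frac{1}{3}\right) \frac{1}{f + f}}{3} = - \frac{\left(- \frac{16}{3}\right) \frac{1}{2 f}}{3} = - \frac{\left(- \frac{8}{3}\right) \frac{1}{f}}{3} = \frac{8}{9 f}$)
$\left(\left(1 + 2\right) 3 + G{\left(1 \right)}\right)^{2} = \left(\left(1 + 2\right) 3 + \frac{8}{9 \cdot 1}\right)^{2} = \left(3 \cdot 3 + \frac{8}{9} \cdot 1\right)^{2} = \left(9 + \frac{8}{9}\right)^{2} = \left(\frac{89}{9}\right)^{2} = \frac{7921}{81}$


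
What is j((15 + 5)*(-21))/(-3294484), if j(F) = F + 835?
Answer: -415/3294484 ≈ -0.00012597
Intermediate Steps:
j(F) = 835 + F
j((15 + 5)*(-21))/(-3294484) = (835 + (15 + 5)*(-21))/(-3294484) = (835 + 20*(-21))*(-1/3294484) = (835 - 420)*(-1/3294484) = 415*(-1/3294484) = -415/3294484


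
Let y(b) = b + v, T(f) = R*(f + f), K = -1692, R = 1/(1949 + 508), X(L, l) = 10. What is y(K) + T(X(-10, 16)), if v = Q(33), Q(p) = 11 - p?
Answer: -4211278/2457 ≈ -1714.0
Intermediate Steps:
R = 1/2457 ≈ 0.00040700
v = -22 (v = 11 - 1*33 = 11 - 33 = -22)
T(f) = 2*f/2457 (T(f) = (f + f)/2457 = (2*f)/2457 = 2*f/2457)
y(b) = -22 + b (y(b) = b - 22 = -22 + b)
y(K) + T(X(-10, 16)) = (-22 - 1692) + (2/2457)*10 = -1714 + 20/2457 = -4211278/2457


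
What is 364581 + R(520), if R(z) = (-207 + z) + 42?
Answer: 364936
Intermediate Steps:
R(z) = -165 + z
364581 + R(520) = 364581 + (-165 + 520) = 364581 + 355 = 364936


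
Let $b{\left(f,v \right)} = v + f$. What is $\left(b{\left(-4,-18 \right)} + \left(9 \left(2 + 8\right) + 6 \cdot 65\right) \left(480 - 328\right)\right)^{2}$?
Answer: $5319951844$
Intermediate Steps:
$b{\left(f,v \right)} = f + v$
$\left(b{\left(-4,-18 \right)} + \left(9 \left(2 + 8\right) + 6 \cdot 65\right) \left(480 - 328\right)\right)^{2} = \left(\left(-4 - 18\right) + \left(9 \left(2 + 8\right) + 6 \cdot 65\right) \left(480 - 328\right)\right)^{2} = \left(-22 + \left(9 \cdot 10 + 390\right) 152\right)^{2} = \left(-22 + \left(90 + 390\right) 152\right)^{2} = \left(-22 + 480 \cdot 152\right)^{2} = \left(-22 + 72960\right)^{2} = 72938^{2} = 5319951844$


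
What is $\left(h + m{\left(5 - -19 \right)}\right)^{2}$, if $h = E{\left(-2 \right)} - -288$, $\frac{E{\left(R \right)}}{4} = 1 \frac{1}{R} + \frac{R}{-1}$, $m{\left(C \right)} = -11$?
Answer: $80089$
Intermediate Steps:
$E{\left(R \right)} = - 4 R + \frac{4}{R}$ ($E{\left(R \right)} = 4 \left(1 \frac{1}{R} + \frac{R}{-1}\right) = 4 \left(\frac{1}{R} + R \left(-1\right)\right) = 4 \left(\frac{1}{R} - R\right) = - 4 R + \frac{4}{R}$)
$h = 294$ ($h = \left(\left(-4\right) \left(-2\right) + \frac{4}{-2}\right) - -288 = \left(8 + 4 \left(- \frac{1}{2}\right)\right) + 288 = \left(8 - 2\right) + 288 = 6 + 288 = 294$)
$\left(h + m{\left(5 - -19 \right)}\right)^{2} = \left(294 - 11\right)^{2} = 283^{2} = 80089$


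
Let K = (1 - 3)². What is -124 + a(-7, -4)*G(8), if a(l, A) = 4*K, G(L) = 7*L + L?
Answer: 900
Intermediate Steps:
G(L) = 8*L
K = 4 (K = (-2)² = 4)
a(l, A) = 16 (a(l, A) = 4*4 = 16)
-124 + a(-7, -4)*G(8) = -124 + 16*(8*8) = -124 + 16*64 = -124 + 1024 = 900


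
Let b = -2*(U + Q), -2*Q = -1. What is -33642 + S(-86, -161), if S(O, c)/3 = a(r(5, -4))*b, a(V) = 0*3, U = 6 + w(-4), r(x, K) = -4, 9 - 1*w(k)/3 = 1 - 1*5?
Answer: -33642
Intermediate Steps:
w(k) = 39 (w(k) = 27 - 3*(1 - 1*5) = 27 - 3*(1 - 5) = 27 - 3*(-4) = 27 + 12 = 39)
Q = 1/2 (Q = -1/2*(-1) = 1/2 ≈ 0.50000)
U = 45 (U = 6 + 39 = 45)
b = -91 (b = -2*(45 + 1/2) = -2*91/2 = -91)
a(V) = 0
S(O, c) = 0 (S(O, c) = 3*(0*(-91)) = 3*0 = 0)
-33642 + S(-86, -161) = -33642 + 0 = -33642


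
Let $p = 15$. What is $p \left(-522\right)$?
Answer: $-7830$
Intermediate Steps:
$p \left(-522\right) = 15 \left(-522\right) = -7830$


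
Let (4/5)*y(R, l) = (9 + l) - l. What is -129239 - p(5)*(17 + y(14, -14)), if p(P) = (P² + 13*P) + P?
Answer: -527691/4 ≈ -1.3192e+5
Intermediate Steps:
y(R, l) = 45/4 (y(R, l) = 5*((9 + l) - l)/4 = (5/4)*9 = 45/4)
p(P) = P² + 14*P
-129239 - p(5)*(17 + y(14, -14)) = -129239 - 5*(14 + 5)*(17 + 45/4) = -129239 - 5*19*113/4 = -129239 - 95*113/4 = -129239 - 1*10735/4 = -129239 - 10735/4 = -527691/4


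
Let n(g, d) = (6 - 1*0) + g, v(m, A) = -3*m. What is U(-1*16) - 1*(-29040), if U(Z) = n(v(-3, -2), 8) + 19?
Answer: 29074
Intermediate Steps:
n(g, d) = 6 + g (n(g, d) = (6 + 0) + g = 6 + g)
U(Z) = 34 (U(Z) = (6 - 3*(-3)) + 19 = (6 + 9) + 19 = 15 + 19 = 34)
U(-1*16) - 1*(-29040) = 34 - 1*(-29040) = 34 + 29040 = 29074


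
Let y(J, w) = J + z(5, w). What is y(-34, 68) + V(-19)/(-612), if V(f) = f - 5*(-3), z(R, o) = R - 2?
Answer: -4742/153 ≈ -30.993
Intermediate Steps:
z(R, o) = -2 + R
V(f) = 15 + f (V(f) = f + 15 = 15 + f)
y(J, w) = 3 + J (y(J, w) = J + (-2 + 5) = J + 3 = 3 + J)
y(-34, 68) + V(-19)/(-612) = (3 - 34) + (15 - 19)/(-612) = -31 - 4*(-1/612) = -31 + 1/153 = -4742/153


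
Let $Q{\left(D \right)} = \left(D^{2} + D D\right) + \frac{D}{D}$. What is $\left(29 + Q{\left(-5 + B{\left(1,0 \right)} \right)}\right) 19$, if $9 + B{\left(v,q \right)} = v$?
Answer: $6992$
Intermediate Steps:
$B{\left(v,q \right)} = -9 + v$
$Q{\left(D \right)} = 1 + 2 D^{2}$ ($Q{\left(D \right)} = \left(D^{2} + D^{2}\right) + 1 = 2 D^{2} + 1 = 1 + 2 D^{2}$)
$\left(29 + Q{\left(-5 + B{\left(1,0 \right)} \right)}\right) 19 = \left(29 + \left(1 + 2 \left(-5 + \left(-9 + 1\right)\right)^{2}\right)\right) 19 = \left(29 + \left(1 + 2 \left(-5 - 8\right)^{2}\right)\right) 19 = \left(29 + \left(1 + 2 \left(-13\right)^{2}\right)\right) 19 = \left(29 + \left(1 + 2 \cdot 169\right)\right) 19 = \left(29 + \left(1 + 338\right)\right) 19 = \left(29 + 339\right) 19 = 368 \cdot 19 = 6992$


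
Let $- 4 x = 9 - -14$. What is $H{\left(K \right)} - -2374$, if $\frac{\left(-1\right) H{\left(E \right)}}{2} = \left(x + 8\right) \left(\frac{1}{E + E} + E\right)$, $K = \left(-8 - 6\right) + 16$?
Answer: $\frac{18911}{8} \approx 2363.9$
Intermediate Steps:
$K = 2$ ($K = -14 + 16 = 2$)
$x = - \frac{23}{4}$ ($x = - \frac{9 - -14}{4} = - \frac{9 + 14}{4} = \left(- \frac{1}{4}\right) 23 = - \frac{23}{4} \approx -5.75$)
$H{\left(E \right)} = - \frac{9 E}{2} - \frac{9}{4 E}$ ($H{\left(E \right)} = - 2 \left(- \frac{23}{4} + 8\right) \left(\frac{1}{E + E} + E\right) = - 2 \frac{9 \left(\frac{1}{2 E} + E\right)}{4} = - 2 \frac{9 \left(E + \frac{1}{2 E}\right)}{4} = - 2 \left(\frac{9 E}{4} + \frac{9}{8 E}\right) = - \frac{9 E}{2} - \frac{9}{4 E}$)
$H{\left(K \right)} - -2374 = \frac{9 \left(-1 - 2 \cdot 2^{2}\right)}{4 \cdot 2} - -2374 = \frac{9}{4} \cdot \frac{1}{2} \left(-1 - 8\right) + 2374 = \frac{9}{4} \cdot \frac{1}{2} \left(-9\right) + 2374 = - \frac{81}{8} + 2374 = \frac{18911}{8}$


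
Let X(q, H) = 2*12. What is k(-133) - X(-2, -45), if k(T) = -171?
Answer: -195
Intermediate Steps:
X(q, H) = 24
k(-133) - X(-2, -45) = -171 - 1*24 = -171 - 24 = -195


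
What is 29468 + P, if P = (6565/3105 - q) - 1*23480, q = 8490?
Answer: -1552429/621 ≈ -2499.9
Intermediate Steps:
P = -19852057/621 (P = (6565/3105 - 1*8490) - 1*23480 = (6565*(1/3105) - 8490) - 23480 = (1313/621 - 8490) - 23480 = -5270977/621 - 23480 = -19852057/621 ≈ -31968.)
29468 + P = 29468 - 19852057/621 = -1552429/621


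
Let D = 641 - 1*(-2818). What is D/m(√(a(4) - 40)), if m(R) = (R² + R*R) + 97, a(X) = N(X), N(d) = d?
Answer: 3459/25 ≈ 138.36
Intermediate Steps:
a(X) = X
m(R) = 97 + 2*R² (m(R) = (R² + R²) + 97 = 2*R² + 97 = 97 + 2*R²)
D = 3459 (D = 641 + 2818 = 3459)
D/m(√(a(4) - 40)) = 3459/(97 + 2*(√(4 - 40))²) = 3459/(97 + 2*(√(-36))²) = 3459/(97 + 2*(6*I)²) = 3459/(97 + 2*(-36)) = 3459/(97 - 72) = 3459/25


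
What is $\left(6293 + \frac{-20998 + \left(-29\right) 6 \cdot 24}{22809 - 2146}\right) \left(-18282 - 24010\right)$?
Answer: $- \frac{5498259638820}{20663} \approx -2.6609 \cdot 10^{8}$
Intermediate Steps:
$\left(6293 + \frac{-20998 + \left(-29\right) 6 \cdot 24}{22809 - 2146}\right) \left(-18282 - 24010\right) = \left(6293 + \frac{-20998 - 4176}{20663}\right) \left(-42292\right) = \left(6293 + \left(-20998 - 4176\right) \frac{1}{20663}\right) \left(-42292\right) = \left(6293 - \frac{25174}{20663}\right) \left(-42292\right) = \frac{130007085}{20663} \left(-42292\right) = - \frac{5498259638820}{20663}$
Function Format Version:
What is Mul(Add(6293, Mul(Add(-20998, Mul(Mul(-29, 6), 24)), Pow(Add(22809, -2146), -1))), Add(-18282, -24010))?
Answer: Rational(-5498259638820, 20663) ≈ -2.6609e+8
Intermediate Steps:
Mul(Add(6293, Mul(Add(-20998, Mul(Mul(-29, 6), 24)), Pow(Add(22809, -2146), -1))), Add(-18282, -24010)) = Mul(Add(6293, Mul(Add(-20998, Mul(-174, 24)), Pow(20663, -1))), -42292) = Mul(Add(6293, Mul(Add(-20998, -4176), Rational(1, 20663))), -42292) = Mul(Add(6293, Mul(-25174, Rational(1, 20663))), -42292) = Mul(Add(6293, Rational(-25174, 20663)), -42292) = Mul(Rational(130007085, 20663), -42292) = Rational(-5498259638820, 20663)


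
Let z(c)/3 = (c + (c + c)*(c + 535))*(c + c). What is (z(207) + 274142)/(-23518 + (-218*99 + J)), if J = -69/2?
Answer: -764117464/90269 ≈ -8464.9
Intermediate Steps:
J = -69/2 (J = -69*½ = -69/2 ≈ -34.500)
z(c) = 6*c*(c + 2*c*(535 + c)) (z(c) = 3*((c + (c + c)*(c + 535))*(c + c)) = 3*((c + (2*c)*(535 + c))*(2*c)) = 3*((c + 2*c*(535 + c))*(2*c)) = 3*(2*c*(c + 2*c*(535 + c))) = 6*c*(c + 2*c*(535 + c)))
(z(207) + 274142)/(-23518 + (-218*99 + J)) = (207²*(6426 + 12*207) + 274142)/(-23518 + (-218*99 - 69/2)) = (42849*(6426 + 2484) + 274142)/(-23518 + (-21582 - 69/2)) = (42849*8910 + 274142)/(-23518 - 43233/2) = (381784590 + 274142)/(-90269/2) = 382058732*(-2/90269) = -764117464/90269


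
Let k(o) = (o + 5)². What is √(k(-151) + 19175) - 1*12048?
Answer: -12048 + 3*√4499 ≈ -11847.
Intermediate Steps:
k(o) = (5 + o)²
√(k(-151) + 19175) - 1*12048 = √((5 - 151)² + 19175) - 1*12048 = √((-146)² + 19175) - 12048 = √(21316 + 19175) - 12048 = √40491 - 12048 = 3*√4499 - 12048 = -12048 + 3*√4499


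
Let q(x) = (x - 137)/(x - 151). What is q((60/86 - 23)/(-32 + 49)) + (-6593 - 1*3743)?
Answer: -575354567/55670 ≈ -10335.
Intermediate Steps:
q(x) = (-137 + x)/(-151 + x)
q((60/86 - 23)/(-32 + 49)) + (-6593 - 1*3743) = (-137 + (60/86 - 23)/(-32 + 49))/(-151 + (60/86 - 23)/(-32 + 49)) + (-6593 - 1*3743) = (-137 + (60*(1/86) - 23)/17)/(-151 + (60*(1/86) - 23)/17) + (-6593 - 3743) = (-137 + (30/43 - 23)*(1/17))/(-151 + (30/43 - 23)*(1/17)) - 10336 = (-137 - 959/43*1/17)/(-151 - 959/43*1/17) - 10336 = (-137 - 959/731)/(-151 - 959/731) - 10336 = -101106/731/(-111340/731) - 10336 = -731/111340*(-101106/731) - 10336 = 50553/55670 - 10336 = -575354567/55670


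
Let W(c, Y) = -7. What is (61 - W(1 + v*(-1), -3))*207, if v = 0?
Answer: 14076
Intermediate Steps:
(61 - W(1 + v*(-1), -3))*207 = (61 - 1*(-7))*207 = (61 + 7)*207 = 68*207 = 14076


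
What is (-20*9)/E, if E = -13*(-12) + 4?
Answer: -9/8 ≈ -1.1250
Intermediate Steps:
E = 160 (E = 156 + 4 = 160)
(-20*9)/E = -20*9/160 = -180*1/160 = -9/8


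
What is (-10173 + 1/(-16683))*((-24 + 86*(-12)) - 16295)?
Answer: 2944745092160/16683 ≈ 1.7651e+8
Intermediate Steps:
(-10173 + 1/(-16683))*((-24 + 86*(-12)) - 16295) = (-10173 - 1/16683)*((-24 - 1032) - 16295) = -169716160*(-1056 - 16295)/16683 = -169716160/16683*(-17351) = 2944745092160/16683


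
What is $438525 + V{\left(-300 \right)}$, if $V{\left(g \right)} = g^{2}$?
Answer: $528525$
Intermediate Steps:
$438525 + V{\left(-300 \right)} = 438525 + \left(-300\right)^{2} = 438525 + 90000 = 528525$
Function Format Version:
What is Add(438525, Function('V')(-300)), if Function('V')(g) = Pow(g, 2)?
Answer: 528525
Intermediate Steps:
Add(438525, Function('V')(-300)) = Add(438525, Pow(-300, 2)) = Add(438525, 90000) = 528525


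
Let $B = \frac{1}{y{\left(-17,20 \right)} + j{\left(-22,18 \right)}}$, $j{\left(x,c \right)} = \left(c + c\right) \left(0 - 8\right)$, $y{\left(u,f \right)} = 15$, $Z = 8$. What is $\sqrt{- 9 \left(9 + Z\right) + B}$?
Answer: $\frac{i \sqrt{11403210}}{273} \approx 12.369 i$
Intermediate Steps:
$j{\left(x,c \right)} = - 16 c$ ($j{\left(x,c \right)} = 2 c \left(-8\right) = - 16 c$)
$B = - \frac{1}{273}$ ($B = \frac{1}{15 - 288} = \frac{1}{-273} = - \frac{1}{273} \approx -0.003663$)
$\sqrt{- 9 \left(9 + Z\right) + B} = \sqrt{- 9 \left(9 + 8\right) - \frac{1}{273}} = \sqrt{\left(-9\right) 17 - \frac{1}{273}} = \sqrt{-153 - \frac{1}{273}} = \sqrt{- \frac{41770}{273}} = \frac{i \sqrt{11403210}}{273}$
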